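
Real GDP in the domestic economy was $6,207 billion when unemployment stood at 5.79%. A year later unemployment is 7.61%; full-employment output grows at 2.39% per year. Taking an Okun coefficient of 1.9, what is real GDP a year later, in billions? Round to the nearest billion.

$6,141 billion

Δu = 7.61 - 5.79 = 1.82 points.
Okun's law (growth form): g_Y = g_Y* - β × Δu = 2.39 - 1.9 × (1.82) = 2.39 - 3.458 = -1.068%.
Real GDP in the next year = 6207 × (1 - 1.068/100) = 6207 × 0.98932 ≈ 6141 billion.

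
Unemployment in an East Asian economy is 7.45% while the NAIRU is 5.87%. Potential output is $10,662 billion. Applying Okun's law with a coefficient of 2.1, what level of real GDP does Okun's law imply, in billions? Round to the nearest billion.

$10,308 billion

Unemployment gap = 7.45 - 5.87 = 1.58 points, so the output gap is -2.1 × 1.58 = -3.318%.
Actual GDP = 10662 × (1 - 3.318/100) = 10662 × 0.96682 ≈ 10308 billion.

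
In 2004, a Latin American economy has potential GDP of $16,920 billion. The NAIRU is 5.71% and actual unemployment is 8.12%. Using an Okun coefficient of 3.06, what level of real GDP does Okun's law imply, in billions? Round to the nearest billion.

Unemployment gap = 8.12 - 5.71 = 2.41 points, so the output gap is -3.06 × 2.41 = -7.3746%.
Actual GDP = 16920 × (1 - 7.3746/100) = 16920 × 0.926254 ≈ 15672 billion.

$15,672 billion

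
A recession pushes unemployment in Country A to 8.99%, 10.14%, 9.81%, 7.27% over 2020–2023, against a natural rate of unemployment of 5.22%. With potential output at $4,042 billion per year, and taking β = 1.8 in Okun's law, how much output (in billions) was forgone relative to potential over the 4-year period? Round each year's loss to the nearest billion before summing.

Year 2020: gap = -1.8 × (8.99 - 5.22) = -6.786%, loss ≈ 4042 × 6.786/100 ≈ 274.
Year 2021: gap = -1.8 × (10.14 - 5.22) = -8.856%, loss ≈ 4042 × 8.856/100 ≈ 358.
Year 2022: gap = -1.8 × (9.81 - 5.22) = -8.262%, loss ≈ 4042 × 8.262/100 ≈ 334.
Year 2023: gap = -1.8 × (7.27 - 5.22) = -3.69%, loss ≈ 4042 × 3.69/100 ≈ 149.
Total lost output = 274 + 358 + 334 + 149 = 1115 billion.

$1,115 billion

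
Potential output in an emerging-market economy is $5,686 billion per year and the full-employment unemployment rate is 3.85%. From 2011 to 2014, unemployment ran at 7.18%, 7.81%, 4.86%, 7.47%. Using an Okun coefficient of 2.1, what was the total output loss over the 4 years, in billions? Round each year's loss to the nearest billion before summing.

Year 2011: gap = -2.1 × (7.18 - 3.85) = -6.993%, loss ≈ 5686 × 6.993/100 ≈ 398.
Year 2012: gap = -2.1 × (7.81 - 3.85) = -8.316%, loss ≈ 5686 × 8.316/100 ≈ 473.
Year 2013: gap = -2.1 × (4.86 - 3.85) = -2.121%, loss ≈ 5686 × 2.121/100 ≈ 121.
Year 2014: gap = -2.1 × (7.47 - 3.85) = -7.602%, loss ≈ 5686 × 7.602/100 ≈ 432.
Total lost output = 398 + 473 + 121 + 432 = 1424 billion.

$1,424 billion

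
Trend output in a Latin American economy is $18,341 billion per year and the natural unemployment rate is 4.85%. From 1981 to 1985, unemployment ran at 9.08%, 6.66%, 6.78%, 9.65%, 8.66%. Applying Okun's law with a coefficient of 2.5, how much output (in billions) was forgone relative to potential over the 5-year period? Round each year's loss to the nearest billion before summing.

Year 1981: gap = -2.5 × (9.08 - 4.85) = -10.575%, loss ≈ 18341 × 10.575/100 ≈ 1940.
Year 1982: gap = -2.5 × (6.66 - 4.85) = -4.525%, loss ≈ 18341 × 4.525/100 ≈ 830.
Year 1983: gap = -2.5 × (6.78 - 4.85) = -4.825%, loss ≈ 18341 × 4.825/100 ≈ 885.
Year 1984: gap = -2.5 × (9.65 - 4.85) = -12%, loss ≈ 18341 × 12/100 ≈ 2201.
Year 1985: gap = -2.5 × (8.66 - 4.85) = -9.525%, loss ≈ 18341 × 9.525/100 ≈ 1747.
Total lost output = 1940 + 830 + 885 + 2201 + 1747 = 7603 billion.

$7,603 billion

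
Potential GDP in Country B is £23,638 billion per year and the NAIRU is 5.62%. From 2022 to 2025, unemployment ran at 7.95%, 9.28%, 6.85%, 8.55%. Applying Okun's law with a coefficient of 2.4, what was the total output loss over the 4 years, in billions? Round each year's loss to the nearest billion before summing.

£5,758 billion

Year 2022: gap = -2.4 × (7.95 - 5.62) = -5.592%, loss ≈ 23638 × 5.592/100 ≈ 1322.
Year 2023: gap = -2.4 × (9.28 - 5.62) = -8.784%, loss ≈ 23638 × 8.784/100 ≈ 2076.
Year 2024: gap = -2.4 × (6.85 - 5.62) = -2.952%, loss ≈ 23638 × 2.952/100 ≈ 698.
Year 2025: gap = -2.4 × (8.55 - 5.62) = -7.032%, loss ≈ 23638 × 7.032/100 ≈ 1662.
Total lost output = 1322 + 2076 + 698 + 1662 = 5758 billion.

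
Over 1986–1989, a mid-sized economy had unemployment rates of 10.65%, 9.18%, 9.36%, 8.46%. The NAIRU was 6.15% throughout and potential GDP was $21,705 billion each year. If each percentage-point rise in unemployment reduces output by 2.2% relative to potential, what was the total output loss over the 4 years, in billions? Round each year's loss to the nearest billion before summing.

Year 1986: gap = -2.2 × (10.65 - 6.15) = -9.9%, loss ≈ 21705 × 9.9/100 ≈ 2149.
Year 1987: gap = -2.2 × (9.18 - 6.15) = -6.666%, loss ≈ 21705 × 6.666/100 ≈ 1447.
Year 1988: gap = -2.2 × (9.36 - 6.15) = -7.062%, loss ≈ 21705 × 7.062/100 ≈ 1533.
Year 1989: gap = -2.2 × (8.46 - 6.15) = -5.082%, loss ≈ 21705 × 5.082/100 ≈ 1103.
Total lost output = 2149 + 1447 + 1533 + 1103 = 6232 billion.

$6,232 billion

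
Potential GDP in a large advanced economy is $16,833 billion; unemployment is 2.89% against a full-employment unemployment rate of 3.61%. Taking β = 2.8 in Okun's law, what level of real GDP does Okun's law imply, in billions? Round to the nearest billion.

Unemployment gap = 2.89 - 3.61 = -0.72 points, so the output gap is -2.8 × (-0.72) = 2.016%.
Actual GDP = 16833 × (1 + 2.016/100) = 16833 × 1.02016 ≈ 17172 billion.

$17,172 billion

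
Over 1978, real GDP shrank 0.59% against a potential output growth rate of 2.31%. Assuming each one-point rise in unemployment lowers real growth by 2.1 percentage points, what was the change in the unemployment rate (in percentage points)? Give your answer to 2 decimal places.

Growth-rate Okun's law: g_Y = g_Y* - β × Δu, so Δu = (g_Y* - g_Y)/β.
Δu = (2.31 + 0.59)/2.1 = 2.9/2.1 = 1.38 percentage points.

1.38 percentage points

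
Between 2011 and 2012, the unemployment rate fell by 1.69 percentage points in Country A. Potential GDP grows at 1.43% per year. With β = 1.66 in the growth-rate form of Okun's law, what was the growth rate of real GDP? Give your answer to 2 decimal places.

Growth-rate Okun's law: g_Y = g_Y* - β × Δu.
g_Y = 1.43 - 1.66 × (-1.69) = 1.43 + 2.8054 = 4.2354%, i.e. 4.24% to 2 d.p.

4.24%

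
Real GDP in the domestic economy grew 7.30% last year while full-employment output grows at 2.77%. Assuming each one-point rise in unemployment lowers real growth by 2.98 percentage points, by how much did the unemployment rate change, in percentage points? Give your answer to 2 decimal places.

-1.52 percentage points

Growth-rate Okun's law: g_Y = g_Y* - β × Δu, so Δu = (g_Y* - g_Y)/β.
Δu = (2.77 - 7.3)/2.98 = -4.53/2.98 = -1.52 percentage points.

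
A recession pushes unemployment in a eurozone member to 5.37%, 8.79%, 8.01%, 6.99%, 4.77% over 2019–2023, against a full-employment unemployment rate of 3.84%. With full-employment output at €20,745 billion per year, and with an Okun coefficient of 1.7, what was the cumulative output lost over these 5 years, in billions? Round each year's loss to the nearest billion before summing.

Year 2019: gap = -1.7 × (5.37 - 3.84) = -2.601%, loss ≈ 20745 × 2.601/100 ≈ 540.
Year 2020: gap = -1.7 × (8.79 - 3.84) = -8.415%, loss ≈ 20745 × 8.415/100 ≈ 1746.
Year 2021: gap = -1.7 × (8.01 - 3.84) = -7.089%, loss ≈ 20745 × 7.089/100 ≈ 1471.
Year 2022: gap = -1.7 × (6.99 - 3.84) = -5.355%, loss ≈ 20745 × 5.355/100 ≈ 1111.
Year 2023: gap = -1.7 × (4.77 - 3.84) = -1.581%, loss ≈ 20745 × 1.581/100 ≈ 328.
Total lost output = 540 + 1746 + 1471 + 1111 + 328 = 5196 billion.

€5,196 billion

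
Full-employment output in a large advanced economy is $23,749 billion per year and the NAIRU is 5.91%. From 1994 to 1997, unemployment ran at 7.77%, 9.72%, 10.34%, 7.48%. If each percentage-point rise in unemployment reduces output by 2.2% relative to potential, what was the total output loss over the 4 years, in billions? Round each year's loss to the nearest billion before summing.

Year 1994: gap = -2.2 × (7.77 - 5.91) = -4.092%, loss ≈ 23749 × 4.092/100 ≈ 972.
Year 1995: gap = -2.2 × (9.72 - 5.91) = -8.382%, loss ≈ 23749 × 8.382/100 ≈ 1991.
Year 1996: gap = -2.2 × (10.34 - 5.91) = -9.746%, loss ≈ 23749 × 9.746/100 ≈ 2315.
Year 1997: gap = -2.2 × (7.48 - 5.91) = -3.454%, loss ≈ 23749 × 3.454/100 ≈ 820.
Total lost output = 972 + 1991 + 2315 + 820 = 6098 billion.

$6,098 billion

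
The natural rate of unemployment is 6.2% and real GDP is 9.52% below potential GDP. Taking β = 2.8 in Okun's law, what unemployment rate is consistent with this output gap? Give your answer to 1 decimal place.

9.6%

From Okun's law, u - u* = -(output gap)/β = -(-9.52)/2.8 = 3.4 points.
So u = 6.2 + 3.4 = 9.6%.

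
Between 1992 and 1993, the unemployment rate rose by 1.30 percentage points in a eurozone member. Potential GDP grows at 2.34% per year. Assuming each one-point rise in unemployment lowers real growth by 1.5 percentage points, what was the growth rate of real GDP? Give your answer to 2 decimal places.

0.39%

Growth-rate Okun's law: g_Y = g_Y* - β × Δu.
g_Y = 2.34 - 1.5 × (1.30) = 2.34 - 1.95 = 0.39%, i.e. 0.39% to 2 d.p.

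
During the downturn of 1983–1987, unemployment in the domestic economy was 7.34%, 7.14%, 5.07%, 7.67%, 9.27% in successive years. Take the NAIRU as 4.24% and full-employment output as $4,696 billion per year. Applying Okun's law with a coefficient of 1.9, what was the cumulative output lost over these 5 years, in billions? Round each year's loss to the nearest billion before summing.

Year 1983: gap = -1.9 × (7.34 - 4.24) = -5.89%, loss ≈ 4696 × 5.89/100 ≈ 277.
Year 1984: gap = -1.9 × (7.14 - 4.24) = -5.51%, loss ≈ 4696 × 5.51/100 ≈ 259.
Year 1985: gap = -1.9 × (5.07 - 4.24) = -1.577%, loss ≈ 4696 × 1.577/100 ≈ 74.
Year 1986: gap = -1.9 × (7.67 - 4.24) = -6.517%, loss ≈ 4696 × 6.517/100 ≈ 306.
Year 1987: gap = -1.9 × (9.27 - 4.24) = -9.557%, loss ≈ 4696 × 9.557/100 ≈ 449.
Total lost output = 277 + 259 + 74 + 306 + 449 = 1365 billion.

$1,365 billion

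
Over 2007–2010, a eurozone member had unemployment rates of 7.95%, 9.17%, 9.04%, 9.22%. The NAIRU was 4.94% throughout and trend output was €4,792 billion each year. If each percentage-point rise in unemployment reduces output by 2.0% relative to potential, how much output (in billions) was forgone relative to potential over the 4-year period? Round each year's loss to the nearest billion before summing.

€1,496 billion

Year 2007: gap = -2.0 × (7.95 - 4.94) = -6.02%, loss ≈ 4792 × 6.02/100 ≈ 288.
Year 2008: gap = -2.0 × (9.17 - 4.94) = -8.46%, loss ≈ 4792 × 8.46/100 ≈ 405.
Year 2009: gap = -2.0 × (9.04 - 4.94) = -8.2%, loss ≈ 4792 × 8.2/100 ≈ 393.
Year 2010: gap = -2.0 × (9.22 - 4.94) = -8.56%, loss ≈ 4792 × 8.56/100 ≈ 410.
Total lost output = 288 + 405 + 393 + 410 = 1496 billion.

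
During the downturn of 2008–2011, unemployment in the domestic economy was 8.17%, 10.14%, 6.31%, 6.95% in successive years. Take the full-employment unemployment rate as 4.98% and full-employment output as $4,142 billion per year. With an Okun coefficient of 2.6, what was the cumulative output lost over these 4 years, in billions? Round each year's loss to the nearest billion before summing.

$1,255 billion

Year 2008: gap = -2.6 × (8.17 - 4.98) = -8.294%, loss ≈ 4142 × 8.294/100 ≈ 344.
Year 2009: gap = -2.6 × (10.14 - 4.98) = -13.416%, loss ≈ 4142 × 13.416/100 ≈ 556.
Year 2010: gap = -2.6 × (6.31 - 4.98) = -3.458%, loss ≈ 4142 × 3.458/100 ≈ 143.
Year 2011: gap = -2.6 × (6.95 - 4.98) = -5.122%, loss ≈ 4142 × 5.122/100 ≈ 212.
Total lost output = 344 + 556 + 143 + 212 = 1255 billion.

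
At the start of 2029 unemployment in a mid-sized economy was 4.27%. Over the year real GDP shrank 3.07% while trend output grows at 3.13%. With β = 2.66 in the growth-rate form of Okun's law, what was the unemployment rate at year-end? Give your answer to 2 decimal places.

6.60%

Growth-rate Okun's law: g_Y = g_Y* - β × Δu, so Δu = (g_Y* - g_Y)/β.
Δu = (3.13 + 3.07)/2.66 = 6.2/2.66 = 2.33 percentage points.
Year-end unemployment = 4.27 + 2.33 = 6.60%.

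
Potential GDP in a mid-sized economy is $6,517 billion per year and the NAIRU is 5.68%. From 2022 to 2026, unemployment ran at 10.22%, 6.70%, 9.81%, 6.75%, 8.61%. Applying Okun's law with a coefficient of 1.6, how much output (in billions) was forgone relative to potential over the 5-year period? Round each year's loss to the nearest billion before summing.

Year 2022: gap = -1.6 × (10.22 - 5.68) = -7.264%, loss ≈ 6517 × 7.264/100 ≈ 473.
Year 2023: gap = -1.6 × (6.7 - 5.68) = -1.632%, loss ≈ 6517 × 1.632/100 ≈ 106.
Year 2024: gap = -1.6 × (9.81 - 5.68) = -6.608%, loss ≈ 6517 × 6.608/100 ≈ 431.
Year 2025: gap = -1.6 × (6.75 - 5.68) = -1.712%, loss ≈ 6517 × 1.712/100 ≈ 112.
Year 2026: gap = -1.6 × (8.61 - 5.68) = -4.688%, loss ≈ 6517 × 4.688/100 ≈ 306.
Total lost output = 473 + 106 + 431 + 112 + 306 = 1428 billion.

$1,428 billion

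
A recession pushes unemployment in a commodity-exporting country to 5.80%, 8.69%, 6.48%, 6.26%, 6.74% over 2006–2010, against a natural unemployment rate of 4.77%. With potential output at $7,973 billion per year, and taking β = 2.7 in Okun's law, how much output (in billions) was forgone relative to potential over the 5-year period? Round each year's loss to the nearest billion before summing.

$2,179 billion

Year 2006: gap = -2.7 × (5.8 - 4.77) = -2.781%, loss ≈ 7973 × 2.781/100 ≈ 222.
Year 2007: gap = -2.7 × (8.69 - 4.77) = -10.584%, loss ≈ 7973 × 10.584/100 ≈ 844.
Year 2008: gap = -2.7 × (6.48 - 4.77) = -4.617%, loss ≈ 7973 × 4.617/100 ≈ 368.
Year 2009: gap = -2.7 × (6.26 - 4.77) = -4.023%, loss ≈ 7973 × 4.023/100 ≈ 321.
Year 2010: gap = -2.7 × (6.74 - 4.77) = -5.319%, loss ≈ 7973 × 5.319/100 ≈ 424.
Total lost output = 222 + 844 + 368 + 321 + 424 = 2179 billion.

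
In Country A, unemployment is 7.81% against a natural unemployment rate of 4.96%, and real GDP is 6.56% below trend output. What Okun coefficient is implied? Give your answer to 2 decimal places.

β ≈ 2.30

Okun's law: output gap = -β × (u - u*).
-6.56 = -β × (7.81 - 4.96) = -β × 2.85, so β = 6.56/2.85 = 2.30.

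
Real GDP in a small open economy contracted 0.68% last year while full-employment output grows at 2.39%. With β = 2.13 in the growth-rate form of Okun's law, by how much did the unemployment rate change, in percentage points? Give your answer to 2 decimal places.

Growth-rate Okun's law: g_Y = g_Y* - β × Δu, so Δu = (g_Y* - g_Y)/β.
Δu = (2.39 + 0.68)/2.13 = 3.07/2.13 = 1.44 percentage points.

1.44 percentage points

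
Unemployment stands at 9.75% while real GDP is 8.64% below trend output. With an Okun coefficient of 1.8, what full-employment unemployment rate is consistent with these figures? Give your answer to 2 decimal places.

From Okun's law, u - u* = -(output gap)/β = -(-8.64)/1.8 = 4.8 points.
So u* = 9.75 - 4.8 = 4.95%.

4.95%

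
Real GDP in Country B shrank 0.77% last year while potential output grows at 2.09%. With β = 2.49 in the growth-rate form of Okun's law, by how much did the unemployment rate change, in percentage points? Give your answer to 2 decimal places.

Growth-rate Okun's law: g_Y = g_Y* - β × Δu, so Δu = (g_Y* - g_Y)/β.
Δu = (2.09 + 0.77)/2.49 = 2.86/2.49 = 1.15 percentage points.

1.15 percentage points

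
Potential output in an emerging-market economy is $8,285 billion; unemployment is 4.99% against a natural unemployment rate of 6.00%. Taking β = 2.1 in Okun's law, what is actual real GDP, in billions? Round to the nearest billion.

Unemployment gap = 4.99 - 6 = -1.01 points, so the output gap is -2.1 × (-1.01) = 2.121%.
Actual GDP = 8285 × (1 + 2.121/100) = 8285 × 1.02121 ≈ 8461 billion.

$8,461 billion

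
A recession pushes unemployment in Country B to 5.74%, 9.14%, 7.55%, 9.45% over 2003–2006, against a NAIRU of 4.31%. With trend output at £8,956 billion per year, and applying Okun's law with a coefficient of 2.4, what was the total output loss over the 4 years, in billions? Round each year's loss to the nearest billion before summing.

£3,146 billion

Year 2003: gap = -2.4 × (5.74 - 4.31) = -3.432%, loss ≈ 8956 × 3.432/100 ≈ 307.
Year 2004: gap = -2.4 × (9.14 - 4.31) = -11.592%, loss ≈ 8956 × 11.592/100 ≈ 1038.
Year 2005: gap = -2.4 × (7.55 - 4.31) = -7.776%, loss ≈ 8956 × 7.776/100 ≈ 696.
Year 2006: gap = -2.4 × (9.45 - 4.31) = -12.336%, loss ≈ 8956 × 12.336/100 ≈ 1105.
Total lost output = 307 + 1038 + 696 + 1105 = 3146 billion.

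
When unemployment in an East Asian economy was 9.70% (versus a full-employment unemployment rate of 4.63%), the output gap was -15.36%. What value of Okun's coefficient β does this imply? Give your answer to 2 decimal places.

β ≈ 3.03

Okun's law: output gap = -β × (u - u*).
-15.36 = -β × (9.7 - 4.63) = -β × 5.07, so β = 15.36/5.07 = 3.03.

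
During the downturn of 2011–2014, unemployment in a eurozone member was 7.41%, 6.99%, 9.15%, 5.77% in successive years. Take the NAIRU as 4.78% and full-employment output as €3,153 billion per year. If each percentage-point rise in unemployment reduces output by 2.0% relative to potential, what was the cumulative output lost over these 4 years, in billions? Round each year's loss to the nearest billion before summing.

Year 2011: gap = -2.0 × (7.41 - 4.78) = -5.26%, loss ≈ 3153 × 5.26/100 ≈ 166.
Year 2012: gap = -2.0 × (6.99 - 4.78) = -4.42%, loss ≈ 3153 × 4.42/100 ≈ 139.
Year 2013: gap = -2.0 × (9.15 - 4.78) = -8.74%, loss ≈ 3153 × 8.74/100 ≈ 276.
Year 2014: gap = -2.0 × (5.77 - 4.78) = -1.98%, loss ≈ 3153 × 1.98/100 ≈ 62.
Total lost output = 166 + 139 + 276 + 62 = 643 billion.

€643 billion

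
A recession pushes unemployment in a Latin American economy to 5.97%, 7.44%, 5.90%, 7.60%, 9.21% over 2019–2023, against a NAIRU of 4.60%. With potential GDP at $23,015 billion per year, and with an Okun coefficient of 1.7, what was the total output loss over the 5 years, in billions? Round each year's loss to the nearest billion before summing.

$5,134 billion

Year 2019: gap = -1.7 × (5.97 - 4.6) = -2.329%, loss ≈ 23015 × 2.329/100 ≈ 536.
Year 2020: gap = -1.7 × (7.44 - 4.6) = -4.828%, loss ≈ 23015 × 4.828/100 ≈ 1111.
Year 2021: gap = -1.7 × (5.9 - 4.6) = -2.21%, loss ≈ 23015 × 2.21/100 ≈ 509.
Year 2022: gap = -1.7 × (7.6 - 4.6) = -5.1%, loss ≈ 23015 × 5.1/100 ≈ 1174.
Year 2023: gap = -1.7 × (9.21 - 4.6) = -7.837%, loss ≈ 23015 × 7.837/100 ≈ 1804.
Total lost output = 536 + 1111 + 509 + 1174 + 1804 = 5134 billion.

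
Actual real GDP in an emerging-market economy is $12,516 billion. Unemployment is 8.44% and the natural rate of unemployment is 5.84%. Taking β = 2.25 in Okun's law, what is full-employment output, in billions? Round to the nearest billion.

$13,294 billion

Unemployment gap = 8.44 - 5.84 = 2.6 points, so output gap = -2.25 × 2.6 = -5.85%.
Since Y = Y* × (1 + gap/100), Y* = 12516/0.9415 ≈ 13294 billion.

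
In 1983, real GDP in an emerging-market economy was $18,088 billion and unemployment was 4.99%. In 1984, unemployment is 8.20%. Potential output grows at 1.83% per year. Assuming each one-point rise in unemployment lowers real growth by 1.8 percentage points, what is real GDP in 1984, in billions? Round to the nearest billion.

Δu = 8.2 - 4.99 = 3.21 points.
Okun's law (growth form): g_Y = g_Y* - β × Δu = 1.83 - 1.8 × (3.21) = 1.83 - 5.778 = -3.948%.
Real GDP in the next year = 18088 × (1 - 3.948/100) = 18088 × 0.96052 ≈ 17374 billion.

$17,374 billion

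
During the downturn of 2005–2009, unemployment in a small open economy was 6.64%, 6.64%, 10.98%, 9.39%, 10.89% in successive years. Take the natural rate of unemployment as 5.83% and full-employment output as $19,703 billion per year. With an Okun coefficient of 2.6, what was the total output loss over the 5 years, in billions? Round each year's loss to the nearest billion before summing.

$7,884 billion

Year 2005: gap = -2.6 × (6.64 - 5.83) = -2.106%, loss ≈ 19703 × 2.106/100 ≈ 415.
Year 2006: gap = -2.6 × (6.64 - 5.83) = -2.106%, loss ≈ 19703 × 2.106/100 ≈ 415.
Year 2007: gap = -2.6 × (10.98 - 5.83) = -13.39%, loss ≈ 19703 × 13.39/100 ≈ 2638.
Year 2008: gap = -2.6 × (9.39 - 5.83) = -9.256%, loss ≈ 19703 × 9.256/100 ≈ 1824.
Year 2009: gap = -2.6 × (10.89 - 5.83) = -13.156%, loss ≈ 19703 × 13.156/100 ≈ 2592.
Total lost output = 415 + 415 + 2638 + 1824 + 2592 = 7884 billion.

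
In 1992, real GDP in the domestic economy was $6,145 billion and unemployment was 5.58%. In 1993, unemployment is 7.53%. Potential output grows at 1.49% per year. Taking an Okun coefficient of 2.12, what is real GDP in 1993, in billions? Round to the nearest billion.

Δu = 7.53 - 5.58 = 1.95 points.
Okun's law (growth form): g_Y = g_Y* - β × Δu = 1.49 - 2.12 × (1.95) = 1.49 - 4.134 = -2.644%.
Real GDP in the next year = 6145 × (1 - 2.644/100) = 6145 × 0.97356 ≈ 5983 billion.

$5,983 billion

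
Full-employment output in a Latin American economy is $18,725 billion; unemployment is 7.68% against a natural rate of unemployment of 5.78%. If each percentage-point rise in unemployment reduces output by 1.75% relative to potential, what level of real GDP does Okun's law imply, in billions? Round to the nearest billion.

Unemployment gap = 7.68 - 5.78 = 1.9 points, so the output gap is -1.75 × 1.9 = -3.325%.
Actual GDP = 18725 × (1 - 3.325/100) = 18725 × 0.96675 ≈ 18102 billion.

$18,102 billion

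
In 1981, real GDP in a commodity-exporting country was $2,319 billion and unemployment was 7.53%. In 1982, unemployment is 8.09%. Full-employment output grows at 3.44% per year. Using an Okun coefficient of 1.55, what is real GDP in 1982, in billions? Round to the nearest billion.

Δu = 8.09 - 7.53 = 0.56 points.
Okun's law (growth form): g_Y = g_Y* - β × Δu = 3.44 - 1.55 × (0.56) = 3.44 - 0.868 = 2.572%.
Real GDP in the next year = 2319 × (1 + 2.572/100) = 2319 × 1.02572 ≈ 2379 billion.

$2,379 billion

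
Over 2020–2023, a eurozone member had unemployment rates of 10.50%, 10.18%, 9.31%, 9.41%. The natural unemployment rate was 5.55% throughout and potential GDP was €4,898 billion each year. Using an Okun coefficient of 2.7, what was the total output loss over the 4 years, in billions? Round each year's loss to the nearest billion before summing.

€2,274 billion

Year 2020: gap = -2.7 × (10.5 - 5.55) = -13.365%, loss ≈ 4898 × 13.365/100 ≈ 655.
Year 2021: gap = -2.7 × (10.18 - 5.55) = -12.501%, loss ≈ 4898 × 12.501/100 ≈ 612.
Year 2022: gap = -2.7 × (9.31 - 5.55) = -10.152%, loss ≈ 4898 × 10.152/100 ≈ 497.
Year 2023: gap = -2.7 × (9.41 - 5.55) = -10.422%, loss ≈ 4898 × 10.422/100 ≈ 510.
Total lost output = 655 + 612 + 497 + 510 = 2274 billion.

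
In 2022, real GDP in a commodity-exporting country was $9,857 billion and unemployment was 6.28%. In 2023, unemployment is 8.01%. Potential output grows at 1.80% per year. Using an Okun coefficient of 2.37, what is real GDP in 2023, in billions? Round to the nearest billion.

Δu = 8.01 - 6.28 = 1.73 points.
Okun's law (growth form): g_Y = g_Y* - β × Δu = 1.80 - 2.37 × (1.73) = 1.8 - 4.1001 = -2.3001%.
Real GDP in the next year = 9857 × (1 - 2.3001/100) = 9857 × 0.976999 ≈ 9630 billion.

$9,630 billion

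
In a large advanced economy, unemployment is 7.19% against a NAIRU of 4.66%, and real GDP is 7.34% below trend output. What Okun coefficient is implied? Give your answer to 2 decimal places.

β ≈ 2.90

Okun's law: output gap = -β × (u - u*).
-7.34 = -β × (7.19 - 4.66) = -β × 2.53, so β = 7.34/2.53 = 2.90.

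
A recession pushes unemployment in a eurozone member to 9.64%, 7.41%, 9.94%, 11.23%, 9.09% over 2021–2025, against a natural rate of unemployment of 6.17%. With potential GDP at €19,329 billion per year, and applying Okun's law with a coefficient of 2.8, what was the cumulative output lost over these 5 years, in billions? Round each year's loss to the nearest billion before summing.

Year 2021: gap = -2.8 × (9.64 - 6.17) = -9.716%, loss ≈ 19329 × 9.716/100 ≈ 1878.
Year 2022: gap = -2.8 × (7.41 - 6.17) = -3.472%, loss ≈ 19329 × 3.472/100 ≈ 671.
Year 2023: gap = -2.8 × (9.94 - 6.17) = -10.556%, loss ≈ 19329 × 10.556/100 ≈ 2040.
Year 2024: gap = -2.8 × (11.23 - 6.17) = -14.168%, loss ≈ 19329 × 14.168/100 ≈ 2739.
Year 2025: gap = -2.8 × (9.09 - 6.17) = -8.176%, loss ≈ 19329 × 8.176/100 ≈ 1580.
Total lost output = 1878 + 671 + 2040 + 2739 + 1580 = 8908 billion.

€8,908 billion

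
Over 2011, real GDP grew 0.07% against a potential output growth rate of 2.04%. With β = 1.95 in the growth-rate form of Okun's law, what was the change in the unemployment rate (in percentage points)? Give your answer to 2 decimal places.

Growth-rate Okun's law: g_Y = g_Y* - β × Δu, so Δu = (g_Y* - g_Y)/β.
Δu = (2.04 - 0.07)/1.95 = 1.97/1.95 = 1.01 percentage points.

1.01 percentage points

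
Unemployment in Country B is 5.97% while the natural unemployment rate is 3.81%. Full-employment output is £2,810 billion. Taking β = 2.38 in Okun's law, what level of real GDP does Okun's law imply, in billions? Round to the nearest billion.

Unemployment gap = 5.97 - 3.81 = 2.16 points, so the output gap is -2.38 × 2.16 = -5.1408%.
Actual GDP = 2810 × (1 - 5.1408/100) = 2810 × 0.948592 ≈ 2666 billion.

£2,666 billion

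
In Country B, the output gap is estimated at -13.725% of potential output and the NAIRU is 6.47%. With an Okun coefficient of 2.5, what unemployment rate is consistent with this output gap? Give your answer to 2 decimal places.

11.96%

From Okun's law, u - u* = -(output gap)/β = -(-13.725)/2.5 = 5.49 points.
So u = 6.47 + 5.49 = 11.96%.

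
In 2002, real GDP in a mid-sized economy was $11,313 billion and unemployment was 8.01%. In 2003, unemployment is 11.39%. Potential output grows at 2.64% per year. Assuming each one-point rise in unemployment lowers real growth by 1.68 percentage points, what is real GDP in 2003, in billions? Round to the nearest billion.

$10,969 billion

Δu = 11.39 - 8.01 = 3.38 points.
Okun's law (growth form): g_Y = g_Y* - β × Δu = 2.64 - 1.68 × (3.38) = 2.64 - 5.6784 = -3.0384%.
Real GDP in the next year = 11313 × (1 - 3.0384/100) = 11313 × 0.969616 ≈ 10969 billion.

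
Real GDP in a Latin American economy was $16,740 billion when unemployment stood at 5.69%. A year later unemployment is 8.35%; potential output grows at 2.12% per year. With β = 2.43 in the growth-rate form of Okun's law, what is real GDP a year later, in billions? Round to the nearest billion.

$16,013 billion

Δu = 8.35 - 5.69 = 2.66 points.
Okun's law (growth form): g_Y = g_Y* - β × Δu = 2.12 - 2.43 × (2.66) = 2.12 - 6.4638 = -4.3438%.
Real GDP in the next year = 16740 × (1 - 4.3438/100) = 16740 × 0.956562 ≈ 16013 billion.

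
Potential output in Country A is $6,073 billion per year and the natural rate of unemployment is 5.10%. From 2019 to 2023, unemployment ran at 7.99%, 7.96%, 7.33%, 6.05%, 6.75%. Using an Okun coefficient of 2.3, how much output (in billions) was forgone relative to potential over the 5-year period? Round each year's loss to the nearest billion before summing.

$1,477 billion

Year 2019: gap = -2.3 × (7.99 - 5.1) = -6.647%, loss ≈ 6073 × 6.647/100 ≈ 404.
Year 2020: gap = -2.3 × (7.96 - 5.1) = -6.578%, loss ≈ 6073 × 6.578/100 ≈ 399.
Year 2021: gap = -2.3 × (7.33 - 5.1) = -5.129%, loss ≈ 6073 × 5.129/100 ≈ 311.
Year 2022: gap = -2.3 × (6.05 - 5.1) = -2.185%, loss ≈ 6073 × 2.185/100 ≈ 133.
Year 2023: gap = -2.3 × (6.75 - 5.1) = -3.795%, loss ≈ 6073 × 3.795/100 ≈ 230.
Total lost output = 404 + 399 + 311 + 133 + 230 = 1477 billion.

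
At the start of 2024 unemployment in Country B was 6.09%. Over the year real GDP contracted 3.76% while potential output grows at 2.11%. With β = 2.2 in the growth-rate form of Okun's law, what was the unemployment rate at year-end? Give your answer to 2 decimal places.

8.76%

Growth-rate Okun's law: g_Y = g_Y* - β × Δu, so Δu = (g_Y* - g_Y)/β.
Δu = (2.11 + 3.76)/2.2 = 5.87/2.2 = 2.67 percentage points.
Year-end unemployment = 6.09 + 2.67 = 8.76%.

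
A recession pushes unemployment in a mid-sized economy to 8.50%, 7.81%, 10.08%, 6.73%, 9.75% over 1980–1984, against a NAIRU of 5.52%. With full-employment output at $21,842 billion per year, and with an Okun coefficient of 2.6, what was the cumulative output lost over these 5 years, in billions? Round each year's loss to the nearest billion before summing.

Year 1980: gap = -2.6 × (8.5 - 5.52) = -7.748%, loss ≈ 21842 × 7.748/100 ≈ 1692.
Year 1981: gap = -2.6 × (7.81 - 5.52) = -5.954%, loss ≈ 21842 × 5.954/100 ≈ 1300.
Year 1982: gap = -2.6 × (10.08 - 5.52) = -11.856%, loss ≈ 21842 × 11.856/100 ≈ 2590.
Year 1983: gap = -2.6 × (6.73 - 5.52) = -3.146%, loss ≈ 21842 × 3.146/100 ≈ 687.
Year 1984: gap = -2.6 × (9.75 - 5.52) = -10.998%, loss ≈ 21842 × 10.998/100 ≈ 2402.
Total lost output = 1692 + 1300 + 2590 + 687 + 2402 = 8671 billion.

$8,671 billion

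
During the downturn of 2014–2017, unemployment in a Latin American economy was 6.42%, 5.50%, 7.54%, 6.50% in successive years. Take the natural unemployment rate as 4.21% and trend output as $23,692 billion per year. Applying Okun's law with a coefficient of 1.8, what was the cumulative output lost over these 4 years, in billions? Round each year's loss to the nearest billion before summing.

Year 2014: gap = -1.8 × (6.42 - 4.21) = -3.978%, loss ≈ 23692 × 3.978/100 ≈ 942.
Year 2015: gap = -1.8 × (5.5 - 4.21) = -2.322%, loss ≈ 23692 × 2.322/100 ≈ 550.
Year 2016: gap = -1.8 × (7.54 - 4.21) = -5.994%, loss ≈ 23692 × 5.994/100 ≈ 1420.
Year 2017: gap = -1.8 × (6.5 - 4.21) = -4.122%, loss ≈ 23692 × 4.122/100 ≈ 977.
Total lost output = 942 + 550 + 1420 + 977 = 3889 billion.

$3,889 billion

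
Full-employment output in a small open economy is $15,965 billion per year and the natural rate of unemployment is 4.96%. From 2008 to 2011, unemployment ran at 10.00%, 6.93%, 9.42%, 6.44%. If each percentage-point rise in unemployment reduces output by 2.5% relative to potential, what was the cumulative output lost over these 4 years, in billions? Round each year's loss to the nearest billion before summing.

$5,169 billion

Year 2008: gap = -2.5 × (10 - 4.96) = -12.6%, loss ≈ 15965 × 12.6/100 ≈ 2012.
Year 2009: gap = -2.5 × (6.93 - 4.96) = -4.925%, loss ≈ 15965 × 4.925/100 ≈ 786.
Year 2010: gap = -2.5 × (9.42 - 4.96) = -11.15%, loss ≈ 15965 × 11.15/100 ≈ 1780.
Year 2011: gap = -2.5 × (6.44 - 4.96) = -3.7%, loss ≈ 15965 × 3.7/100 ≈ 591.
Total lost output = 2012 + 786 + 1780 + 591 = 5169 billion.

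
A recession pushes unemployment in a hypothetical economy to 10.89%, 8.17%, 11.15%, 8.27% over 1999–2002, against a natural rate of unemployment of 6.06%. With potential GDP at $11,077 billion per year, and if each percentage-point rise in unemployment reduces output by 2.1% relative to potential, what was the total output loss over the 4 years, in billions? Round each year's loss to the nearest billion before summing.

$3,313 billion

Year 1999: gap = -2.1 × (10.89 - 6.06) = -10.143%, loss ≈ 11077 × 10.143/100 ≈ 1124.
Year 2000: gap = -2.1 × (8.17 - 6.06) = -4.431%, loss ≈ 11077 × 4.431/100 ≈ 491.
Year 2001: gap = -2.1 × (11.15 - 6.06) = -10.689%, loss ≈ 11077 × 10.689/100 ≈ 1184.
Year 2002: gap = -2.1 × (8.27 - 6.06) = -4.641%, loss ≈ 11077 × 4.641/100 ≈ 514.
Total lost output = 1124 + 491 + 1184 + 514 = 3313 billion.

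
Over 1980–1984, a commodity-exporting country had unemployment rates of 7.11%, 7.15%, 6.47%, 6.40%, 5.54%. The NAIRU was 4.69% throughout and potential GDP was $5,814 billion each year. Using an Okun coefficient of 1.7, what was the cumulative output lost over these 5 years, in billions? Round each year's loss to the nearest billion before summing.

$911 billion

Year 1980: gap = -1.7 × (7.11 - 4.69) = -4.114%, loss ≈ 5814 × 4.114/100 ≈ 239.
Year 1981: gap = -1.7 × (7.15 - 4.69) = -4.182%, loss ≈ 5814 × 4.182/100 ≈ 243.
Year 1982: gap = -1.7 × (6.47 - 4.69) = -3.026%, loss ≈ 5814 × 3.026/100 ≈ 176.
Year 1983: gap = -1.7 × (6.4 - 4.69) = -2.907%, loss ≈ 5814 × 2.907/100 ≈ 169.
Year 1984: gap = -1.7 × (5.54 - 4.69) = -1.445%, loss ≈ 5814 × 1.445/100 ≈ 84.
Total lost output = 239 + 243 + 176 + 169 + 84 = 911 billion.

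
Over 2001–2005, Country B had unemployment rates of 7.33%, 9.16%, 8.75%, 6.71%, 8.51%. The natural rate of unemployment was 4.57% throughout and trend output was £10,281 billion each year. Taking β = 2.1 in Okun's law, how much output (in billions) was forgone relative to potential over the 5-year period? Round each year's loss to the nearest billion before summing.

£3,802 billion

Year 2001: gap = -2.1 × (7.33 - 4.57) = -5.796%, loss ≈ 10281 × 5.796/100 ≈ 596.
Year 2002: gap = -2.1 × (9.16 - 4.57) = -9.639%, loss ≈ 10281 × 9.639/100 ≈ 991.
Year 2003: gap = -2.1 × (8.75 - 4.57) = -8.778%, loss ≈ 10281 × 8.778/100 ≈ 902.
Year 2004: gap = -2.1 × (6.71 - 4.57) = -4.494%, loss ≈ 10281 × 4.494/100 ≈ 462.
Year 2005: gap = -2.1 × (8.51 - 4.57) = -8.274%, loss ≈ 10281 × 8.274/100 ≈ 851.
Total lost output = 596 + 991 + 902 + 462 + 851 = 3802 billion.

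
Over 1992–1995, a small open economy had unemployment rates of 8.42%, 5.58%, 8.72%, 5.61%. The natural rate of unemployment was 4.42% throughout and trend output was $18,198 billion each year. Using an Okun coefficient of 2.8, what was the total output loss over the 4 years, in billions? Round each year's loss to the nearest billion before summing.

Year 1992: gap = -2.8 × (8.42 - 4.42) = -11.2%, loss ≈ 18198 × 11.2/100 ≈ 2038.
Year 1993: gap = -2.8 × (5.58 - 4.42) = -3.248%, loss ≈ 18198 × 3.248/100 ≈ 591.
Year 1994: gap = -2.8 × (8.72 - 4.42) = -12.04%, loss ≈ 18198 × 12.04/100 ≈ 2191.
Year 1995: gap = -2.8 × (5.61 - 4.42) = -3.332%, loss ≈ 18198 × 3.332/100 ≈ 606.
Total lost output = 2038 + 591 + 2191 + 606 = 5426 billion.

$5,426 billion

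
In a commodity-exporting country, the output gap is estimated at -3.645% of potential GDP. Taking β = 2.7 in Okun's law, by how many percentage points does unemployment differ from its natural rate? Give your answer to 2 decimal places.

Okun's law: output gap = -β × (u - u*), so u - u* = -(output gap)/β.
u - u* = -(-3.645)/2.7 = 1.35 percentage points.

1.35 percentage points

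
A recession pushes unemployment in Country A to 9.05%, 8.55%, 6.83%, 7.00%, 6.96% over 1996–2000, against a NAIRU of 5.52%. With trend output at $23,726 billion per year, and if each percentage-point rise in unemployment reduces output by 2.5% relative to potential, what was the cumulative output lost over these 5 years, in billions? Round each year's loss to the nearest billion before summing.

Year 1996: gap = -2.5 × (9.05 - 5.52) = -8.825%, loss ≈ 23726 × 8.825/100 ≈ 2094.
Year 1997: gap = -2.5 × (8.55 - 5.52) = -7.575%, loss ≈ 23726 × 7.575/100 ≈ 1797.
Year 1998: gap = -2.5 × (6.83 - 5.52) = -3.275%, loss ≈ 23726 × 3.275/100 ≈ 777.
Year 1999: gap = -2.5 × (7 - 5.52) = -3.7%, loss ≈ 23726 × 3.7/100 ≈ 878.
Year 2000: gap = -2.5 × (6.96 - 5.52) = -3.6%, loss ≈ 23726 × 3.6/100 ≈ 854.
Total lost output = 2094 + 1797 + 777 + 878 + 854 = 6400 billion.

$6,400 billion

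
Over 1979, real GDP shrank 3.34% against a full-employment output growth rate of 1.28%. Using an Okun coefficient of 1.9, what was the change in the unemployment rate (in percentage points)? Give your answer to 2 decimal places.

2.43 percentage points

Growth-rate Okun's law: g_Y = g_Y* - β × Δu, so Δu = (g_Y* - g_Y)/β.
Δu = (1.28 + 3.34)/1.9 = 4.62/1.9 = 2.43 percentage points.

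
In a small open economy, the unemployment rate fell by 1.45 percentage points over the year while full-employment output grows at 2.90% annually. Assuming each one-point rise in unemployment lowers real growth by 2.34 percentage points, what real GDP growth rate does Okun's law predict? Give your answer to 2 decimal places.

6.29%

Growth-rate Okun's law: g_Y = g_Y* - β × Δu.
g_Y = 2.90 - 2.34 × (-1.45) = 2.9 + 3.393 = 6.293%, i.e. 6.29% to 2 d.p.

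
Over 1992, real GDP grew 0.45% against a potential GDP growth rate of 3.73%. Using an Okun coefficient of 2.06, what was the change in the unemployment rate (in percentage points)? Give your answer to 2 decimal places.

Growth-rate Okun's law: g_Y = g_Y* - β × Δu, so Δu = (g_Y* - g_Y)/β.
Δu = (3.73 - 0.45)/2.06 = 3.28/2.06 = 1.59 percentage points.

1.59 percentage points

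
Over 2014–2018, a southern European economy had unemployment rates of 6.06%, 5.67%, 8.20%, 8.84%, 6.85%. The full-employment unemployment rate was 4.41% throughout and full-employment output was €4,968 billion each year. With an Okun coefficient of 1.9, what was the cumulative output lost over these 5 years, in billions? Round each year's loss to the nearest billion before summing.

€1,281 billion

Year 2014: gap = -1.9 × (6.06 - 4.41) = -3.135%, loss ≈ 4968 × 3.135/100 ≈ 156.
Year 2015: gap = -1.9 × (5.67 - 4.41) = -2.394%, loss ≈ 4968 × 2.394/100 ≈ 119.
Year 2016: gap = -1.9 × (8.2 - 4.41) = -7.201%, loss ≈ 4968 × 7.201/100 ≈ 358.
Year 2017: gap = -1.9 × (8.84 - 4.41) = -8.417%, loss ≈ 4968 × 8.417/100 ≈ 418.
Year 2018: gap = -1.9 × (6.85 - 4.41) = -4.636%, loss ≈ 4968 × 4.636/100 ≈ 230.
Total lost output = 156 + 119 + 358 + 418 + 230 = 1281 billion.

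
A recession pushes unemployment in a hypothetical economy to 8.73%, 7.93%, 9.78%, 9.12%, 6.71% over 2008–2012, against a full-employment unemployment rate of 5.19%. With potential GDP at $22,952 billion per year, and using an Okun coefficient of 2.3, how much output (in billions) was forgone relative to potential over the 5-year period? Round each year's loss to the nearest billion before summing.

$8,615 billion

Year 2008: gap = -2.3 × (8.73 - 5.19) = -8.142%, loss ≈ 22952 × 8.142/100 ≈ 1869.
Year 2009: gap = -2.3 × (7.93 - 5.19) = -6.302%, loss ≈ 22952 × 6.302/100 ≈ 1446.
Year 2010: gap = -2.3 × (9.78 - 5.19) = -10.557%, loss ≈ 22952 × 10.557/100 ≈ 2423.
Year 2011: gap = -2.3 × (9.12 - 5.19) = -9.039%, loss ≈ 22952 × 9.039/100 ≈ 2075.
Year 2012: gap = -2.3 × (6.71 - 5.19) = -3.496%, loss ≈ 22952 × 3.496/100 ≈ 802.
Total lost output = 1869 + 1446 + 2423 + 2075 + 802 = 8615 billion.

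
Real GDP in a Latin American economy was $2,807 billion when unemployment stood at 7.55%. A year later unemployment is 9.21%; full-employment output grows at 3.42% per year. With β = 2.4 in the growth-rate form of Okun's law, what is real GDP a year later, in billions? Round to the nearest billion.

Δu = 9.21 - 7.55 = 1.66 points.
Okun's law (growth form): g_Y = g_Y* - β × Δu = 3.42 - 2.4 × (1.66) = 3.42 - 3.984 = -0.564%.
Real GDP in the next year = 2807 × (1 - 0.564/100) = 2807 × 0.99436 ≈ 2791 billion.

$2,791 billion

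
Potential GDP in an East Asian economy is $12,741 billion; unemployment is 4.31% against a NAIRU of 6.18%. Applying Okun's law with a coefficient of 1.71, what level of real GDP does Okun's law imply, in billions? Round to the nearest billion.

Unemployment gap = 4.31 - 6.18 = -1.87 points, so the output gap is -1.71 × (-1.87) = 3.1977%.
Actual GDP = 12741 × (1 + 3.1977/100) = 12741 × 1.031977 ≈ 13148 billion.

$13,148 billion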